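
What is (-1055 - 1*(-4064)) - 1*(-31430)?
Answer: 34439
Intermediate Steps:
(-1055 - 1*(-4064)) - 1*(-31430) = (-1055 + 4064) + 31430 = 3009 + 31430 = 34439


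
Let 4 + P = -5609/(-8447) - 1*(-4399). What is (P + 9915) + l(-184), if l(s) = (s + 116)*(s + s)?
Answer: 332259907/8447 ≈ 39335.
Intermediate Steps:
l(s) = 2*s*(116 + s) (l(s) = (116 + s)*(2*s) = 2*s*(116 + s))
P = 37130174/8447 (P = -4 + (-5609/(-8447) - 1*(-4399)) = -4 + (-5609*(-1/8447) + 4399) = -4 + (5609/8447 + 4399) = -4 + 37163962/8447 = 37130174/8447 ≈ 4395.7)
(P + 9915) + l(-184) = (37130174/8447 + 9915) + 2*(-184)*(116 - 184) = 120882179/8447 + 2*(-184)*(-68) = 120882179/8447 + 25024 = 332259907/8447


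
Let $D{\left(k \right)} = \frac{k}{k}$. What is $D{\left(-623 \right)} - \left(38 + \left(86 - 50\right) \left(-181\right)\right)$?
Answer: $6479$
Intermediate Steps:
$D{\left(k \right)} = 1$
$D{\left(-623 \right)} - \left(38 + \left(86 - 50\right) \left(-181\right)\right) = 1 - \left(38 + \left(86 - 50\right) \left(-181\right)\right) = 1 - \left(38 + 36 \left(-181\right)\right) = 1 - \left(38 - 6516\right) = 1 - -6478 = 1 + 6478 = 6479$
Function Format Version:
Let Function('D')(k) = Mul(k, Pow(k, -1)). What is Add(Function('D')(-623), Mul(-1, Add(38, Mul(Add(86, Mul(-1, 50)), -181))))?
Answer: 6479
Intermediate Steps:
Function('D')(k) = 1
Add(Function('D')(-623), Mul(-1, Add(38, Mul(Add(86, Mul(-1, 50)), -181)))) = Add(1, Mul(-1, Add(38, Mul(Add(86, Mul(-1, 50)), -181)))) = Add(1, Mul(-1, Add(38, Mul(Add(86, -50), -181)))) = Add(1, Mul(-1, Add(38, Mul(36, -181)))) = Add(1, Mul(-1, Add(38, -6516))) = Add(1, Mul(-1, -6478)) = Add(1, 6478) = 6479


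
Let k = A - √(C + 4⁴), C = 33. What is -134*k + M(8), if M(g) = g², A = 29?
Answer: -1544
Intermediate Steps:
k = 12 (k = 29 - √(33 + 4⁴) = 29 - √(33 + 256) = 29 - √289 = 29 - 1*17 = 29 - 17 = 12)
-134*k + M(8) = -134*12 + 8² = -1608 + 64 = -1544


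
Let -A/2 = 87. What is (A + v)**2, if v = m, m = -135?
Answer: 95481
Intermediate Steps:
A = -174 (A = -2*87 = -174)
v = -135
(A + v)**2 = (-174 - 135)**2 = (-309)**2 = 95481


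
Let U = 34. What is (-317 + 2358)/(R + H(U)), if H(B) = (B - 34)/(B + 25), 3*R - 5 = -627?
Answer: -6123/622 ≈ -9.8441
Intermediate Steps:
R = -622/3 (R = 5/3 + (1/3)*(-627) = 5/3 - 209 = -622/3 ≈ -207.33)
H(B) = (-34 + B)/(25 + B)
(-317 + 2358)/(R + H(U)) = (-317 + 2358)/(-622/3 + (-34 + 34)/(25 + 34)) = 2041/(-622/3 + 0/59) = 2041/(-622/3 + (1/59)*0) = 2041/(-622/3 + 0) = 2041/(-622/3) = 2041*(-3/622) = -6123/622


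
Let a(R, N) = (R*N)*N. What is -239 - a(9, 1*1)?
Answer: -248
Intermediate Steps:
a(R, N) = R*N² (a(R, N) = (N*R)*N = R*N²)
-239 - a(9, 1*1) = -239 - 9*(1*1)² = -239 - 9*1² = -239 - 9 = -248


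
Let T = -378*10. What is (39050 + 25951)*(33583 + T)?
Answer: 1937224803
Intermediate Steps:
T = -3780
(39050 + 25951)*(33583 + T) = (39050 + 25951)*(33583 - 3780) = 65001*29803 = 1937224803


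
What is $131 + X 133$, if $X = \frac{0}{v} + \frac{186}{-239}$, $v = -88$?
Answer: $\frac{6571}{239} \approx 27.494$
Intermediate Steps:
$X = - \frac{186}{239}$ ($X = \frac{0}{-88} + \frac{186}{-239} = 0 \left(- \frac{1}{88}\right) + 186 \left(- \frac{1}{239}\right) = 0 - \frac{186}{239} = - \frac{186}{239} \approx -0.77824$)
$131 + X 133 = 131 - \frac{24738}{239} = \frac{6571}{239}$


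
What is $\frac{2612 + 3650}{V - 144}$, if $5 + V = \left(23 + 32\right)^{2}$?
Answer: $\frac{3131}{1438} \approx 2.1773$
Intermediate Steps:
$V = 3020$ ($V = -5 + \left(23 + 32\right)^{2} = -5 + 55^{2} = -5 + 3025 = 3020$)
$\frac{2612 + 3650}{V - 144} = \frac{2612 + 3650}{3020 - 144} = \frac{6262}{3020 - 144} = \frac{6262}{2876} = 6262 \cdot \frac{1}{2876} = \frac{3131}{1438}$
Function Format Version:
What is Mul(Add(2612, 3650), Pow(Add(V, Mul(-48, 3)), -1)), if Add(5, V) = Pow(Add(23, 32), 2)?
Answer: Rational(3131, 1438) ≈ 2.1773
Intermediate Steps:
V = 3020 (V = Add(-5, Pow(Add(23, 32), 2)) = Add(-5, Pow(55, 2)) = Add(-5, 3025) = 3020)
Mul(Add(2612, 3650), Pow(Add(V, Mul(-48, 3)), -1)) = Mul(Add(2612, 3650), Pow(Add(3020, Mul(-48, 3)), -1)) = Mul(6262, Pow(Add(3020, -144), -1)) = Mul(6262, Pow(2876, -1)) = Mul(6262, Rational(1, 2876)) = Rational(3131, 1438)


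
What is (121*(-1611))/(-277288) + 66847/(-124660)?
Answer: 5695877/34156840 ≈ 0.16676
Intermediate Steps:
(121*(-1611))/(-277288) + 66847/(-124660) = -194931*(-1/277288) + 66847*(-1/124660) = 17721/25208 - 66847/124660 = 5695877/34156840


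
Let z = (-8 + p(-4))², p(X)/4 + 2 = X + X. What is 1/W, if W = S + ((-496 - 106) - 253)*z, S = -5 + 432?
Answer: -1/1969493 ≈ -5.0774e-7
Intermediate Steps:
p(X) = -8 + 8*X (p(X) = -8 + 4*(X + X) = -8 + 4*(2*X) = -8 + 8*X)
z = 2304 (z = (-8 + (-8 + 8*(-4)))² = (-8 + (-8 - 32))² = (-8 - 40)² = (-48)² = 2304)
S = 427
W = -1969493 (W = 427 + ((-496 - 106) - 253)*2304 = 427 + (-602 - 253)*2304 = 427 - 855*2304 = 427 - 1969920 = -1969493)
1/W = 1/(-1969493) = -1/1969493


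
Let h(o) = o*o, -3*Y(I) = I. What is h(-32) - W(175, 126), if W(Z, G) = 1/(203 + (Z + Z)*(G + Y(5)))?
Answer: 134306813/131159 ≈ 1024.0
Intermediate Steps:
Y(I) = -I/3
h(o) = o**2
W(Z, G) = 1/(203 + 2*Z*(-5/3 + G)) (W(Z, G) = 1/(203 + (Z + Z)*(G - 1/3*5)) = 1/(203 + (2*Z)*(G - 5/3)) = 1/(203 + (2*Z)*(-5/3 + G)) = 1/(203 + 2*Z*(-5/3 + G)))
h(-32) - W(175, 126) = (-32)**2 - 3/(609 - 10*175 + 6*126*175) = 1024 - 3/(609 - 1750 + 132300) = 1024 - 3/131159 = 134306813/131159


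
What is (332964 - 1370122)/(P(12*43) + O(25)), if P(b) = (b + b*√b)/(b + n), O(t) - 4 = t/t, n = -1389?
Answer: 387226050774/13619255 + 103823664432*√129/13619255 ≈ 1.1502e+5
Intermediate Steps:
O(t) = 5 (O(t) = 4 + t/t = 4 + 1 = 5)
P(b) = (b + b^(3/2))/(-1389 + b) (P(b) = (b + b*√b)/(b - 1389) = (b + b^(3/2))/(-1389 + b))
(332964 - 1370122)/(P(12*43) + O(25)) = (332964 - 1370122)/((12*43 + (12*43)^(3/2))/(-1389 + 12*43) + 5) = -1037158/((516 + 516^(3/2))/(-1389 + 516) + 5) = -1037158/((516 + 1032*√129)/(-873) + 5) = -1037158/(-(516 + 1032*√129)/873 + 5) = -1037158/((-172/291 - 344*√129/291) + 5) = -1037158/(1283/291 - 344*√129/291)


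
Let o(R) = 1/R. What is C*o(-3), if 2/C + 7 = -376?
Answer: 2/1149 ≈ 0.0017406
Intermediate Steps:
C = -2/383 (C = 2/(-7 - 376) = 2/(-383) = 2*(-1/383) = -2/383 ≈ -0.0052219)
C*o(-3) = -2/383/(-3) = -2/383*(-⅓) = 2/1149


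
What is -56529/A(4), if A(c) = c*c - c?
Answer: -18843/4 ≈ -4710.8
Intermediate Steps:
A(c) = c² - c
-56529/A(4) = -56529*1/(4*(-1 + 4)) = -56529/(4*3) = -56529/12 = -56529*1/12 = -18843/4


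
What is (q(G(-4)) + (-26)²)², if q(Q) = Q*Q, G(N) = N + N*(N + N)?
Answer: 2131600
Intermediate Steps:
G(N) = N + 2*N² (G(N) = N + N*(2*N) = N + 2*N²)
q(Q) = Q²
(q(G(-4)) + (-26)²)² = ((-4*(1 + 2*(-4)))² + (-26)²)² = ((-4*(1 - 8))² + 676)² = ((-4*(-7))² + 676)² = (28² + 676)² = (784 + 676)² = 1460² = 2131600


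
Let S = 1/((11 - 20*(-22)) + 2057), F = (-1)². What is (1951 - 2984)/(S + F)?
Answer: -2590764/2509 ≈ -1032.6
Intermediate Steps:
F = 1
S = 1/2508 (S = 1/((11 + 440) + 2057) = 1/(451 + 2057) = 1/2508 ≈ 0.00039872)
(1951 - 2984)/(S + F) = (1951 - 2984)/(1/2508 + 1) = -1033/2509/2508 = -1033*2508/2509 = -2590764/2509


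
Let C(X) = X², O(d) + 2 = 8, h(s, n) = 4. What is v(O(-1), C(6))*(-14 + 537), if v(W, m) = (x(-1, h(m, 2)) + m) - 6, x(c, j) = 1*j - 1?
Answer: 17259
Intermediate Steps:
O(d) = 6 (O(d) = -2 + 8 = 6)
x(c, j) = -1 + j (x(c, j) = j - 1 = -1 + j)
v(W, m) = -3 + m (v(W, m) = ((-1 + 4) + m) - 6 = (3 + m) - 6 = -3 + m)
v(O(-1), C(6))*(-14 + 537) = (-3 + 6²)*(-14 + 537) = (-3 + 36)*523 = 33*523 = 17259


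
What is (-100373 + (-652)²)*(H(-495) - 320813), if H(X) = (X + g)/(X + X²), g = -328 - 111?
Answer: -1157937664644152/11115 ≈ -1.0418e+11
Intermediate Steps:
g = -439
H(X) = (-439 + X)/(X + X²) (H(X) = (X - 439)/(X + X²) = (-439 + X)/(X + X²))
(-100373 + (-652)²)*(H(-495) - 320813) = (-100373 + (-652)²)*((-439 - 495)/((-495)*(1 - 495)) - 320813) = (-100373 + 425104)*(-1/495*(-934)/(-494) - 320813) = 324731*(-1/495*(-1/494)*(-934) - 320813) = 324731*(-467/122265 - 320813) = 324731*(-39224201912/122265) = -1157937664644152/11115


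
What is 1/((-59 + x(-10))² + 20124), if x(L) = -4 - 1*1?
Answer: 1/24220 ≈ 4.1288e-5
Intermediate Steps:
x(L) = -5 (x(L) = -4 - 1 = -5)
1/((-59 + x(-10))² + 20124) = 1/((-59 - 5)² + 20124) = 1/((-64)² + 20124) = 1/(4096 + 20124) = 1/24220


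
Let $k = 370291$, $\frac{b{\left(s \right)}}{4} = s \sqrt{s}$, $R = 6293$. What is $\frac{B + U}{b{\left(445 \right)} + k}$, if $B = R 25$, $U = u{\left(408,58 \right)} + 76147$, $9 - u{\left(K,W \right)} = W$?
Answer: $\frac{86434436093}{135705486681} - \frac{415492940 \sqrt{445}}{135705486681} \approx 0.57234$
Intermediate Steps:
$u{\left(K,W \right)} = 9 - W$
$b{\left(s \right)} = 4 s^{\frac{3}{2}}$ ($b{\left(s \right)} = 4 s \sqrt{s} = 4 s^{\frac{3}{2}}$)
$U = 76098$ ($U = \left(9 - 58\right) + 76147 = -49 + 76147 = 76098$)
$B = 157325$ ($B = 6293 \cdot 25 = 157325$)
$\frac{B + U}{b{\left(445 \right)} + k} = \frac{157325 + 76098}{4 \cdot 445^{\frac{3}{2}} + 370291} = \frac{233423}{4 \cdot 445 \sqrt{445} + 370291} = \frac{233423}{1780 \sqrt{445} + 370291} = \frac{233423}{370291 + 1780 \sqrt{445}}$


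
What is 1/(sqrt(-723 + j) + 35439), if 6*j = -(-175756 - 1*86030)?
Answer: 35439/1255879813 - 2*sqrt(10727)/1255879813 ≈ 2.8054e-5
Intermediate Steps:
j = 43631 (j = (-(-175756 - 1*86030))/6 = (-(-175756 - 86030))/6 = (-1*(-261786))/6 = (1/6)*261786 = 43631)
1/(sqrt(-723 + j) + 35439) = 1/(sqrt(-723 + 43631) + 35439) = 1/(sqrt(42908) + 35439) = 1/(2*sqrt(10727) + 35439) = 1/(35439 + 2*sqrt(10727))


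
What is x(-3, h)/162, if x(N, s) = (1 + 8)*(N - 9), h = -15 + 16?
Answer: -2/3 ≈ -0.66667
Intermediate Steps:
h = 1
x(N, s) = -81 + 9*N (x(N, s) = 9*(-9 + N) = -81 + 9*N)
x(-3, h)/162 = (-81 + 9*(-3))/162 = (-81 - 27)*(1/162) = -108*1/162 = -2/3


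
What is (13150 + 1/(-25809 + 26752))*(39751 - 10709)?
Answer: 360133897942/943 ≈ 3.8190e+8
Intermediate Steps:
(13150 + 1/(-25809 + 26752))*(39751 - 10709) = (13150 + 1/943)*29042 = (12400451/943)*29042 = 360133897942/943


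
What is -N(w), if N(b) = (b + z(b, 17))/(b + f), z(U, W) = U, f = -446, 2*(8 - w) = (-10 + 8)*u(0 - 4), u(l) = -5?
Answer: 6/443 ≈ 0.013544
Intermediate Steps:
w = 3 (w = 8 - (-10 + 8)*(-5)/2 = 8 - (-1)*(-5) = 8 - ½*10 = 8 - 5 = 3)
N(b) = 2*b/(-446 + b) (N(b) = (b + b)/(b - 446) = (2*b)/(-446 + b) = 2*b/(-446 + b))
-N(w) = -2*3/(-446 + 3) = -2*3/(-443) = -2*3*(-1)/443 = -1*(-6/443) = 6/443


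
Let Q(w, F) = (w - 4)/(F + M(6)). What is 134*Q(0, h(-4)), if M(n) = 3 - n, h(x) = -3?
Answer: 268/3 ≈ 89.333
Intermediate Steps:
Q(w, F) = (-4 + w)/(-3 + F) (Q(w, F) = (w - 4)/(F + (3 - 1*6)) = (-4 + w)/(F + (3 - 6)) = (-4 + w)/(F - 3) = (-4 + w)/(-3 + F))
134*Q(0, h(-4)) = 134*((-4 + 0)/(-3 - 3)) = 134*(-4/(-6)) = 134*(-1/6*(-4)) = 134*(2/3) = 268/3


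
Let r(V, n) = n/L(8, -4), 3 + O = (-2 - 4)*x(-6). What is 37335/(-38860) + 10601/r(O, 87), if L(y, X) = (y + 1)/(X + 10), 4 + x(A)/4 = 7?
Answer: 1413067/7772 ≈ 181.82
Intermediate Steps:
x(A) = 12 (x(A) = -16 + 4*7 = -16 + 28 = 12)
O = -75 (O = -3 + (-2 - 4)*12 = -3 - 6*12 = -3 - 72 = -75)
L(y, X) = (1 + y)/(10 + X)
r(V, n) = 2*n/3 (r(V, n) = n/(((1 + 8)/(10 - 4))) = n/((9/6)) = n/(((⅙)*9)) = n/(3/2) = n*(⅔) = 2*n/3)
37335/(-38860) + 10601/r(O, 87) = 37335/(-38860) + 10601/(((⅔)*87)) = 37335*(-1/38860) + 10601/58 = -7467/7772 + 10601*(1/58) = -7467/7772 + 10601/58 = 1413067/7772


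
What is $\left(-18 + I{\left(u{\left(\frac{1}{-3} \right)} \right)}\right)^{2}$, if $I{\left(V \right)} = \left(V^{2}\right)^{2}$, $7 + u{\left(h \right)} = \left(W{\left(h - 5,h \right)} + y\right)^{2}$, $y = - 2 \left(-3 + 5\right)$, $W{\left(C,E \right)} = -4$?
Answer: $111428777096289$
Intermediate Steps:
$y = -4$ ($y = \left(-2\right) 2 = -4$)
$u{\left(h \right)} = 57$ ($u{\left(h \right)} = -7 + \left(-4 - 4\right)^{2} = -7 + \left(-8\right)^{2} = -7 + 64 = 57$)
$I{\left(V \right)} = V^{4}$
$\left(-18 + I{\left(u{\left(\frac{1}{-3} \right)} \right)}\right)^{2} = \left(-18 + 57^{4}\right)^{2} = \left(-18 + 10556001\right)^{2} = 10555983^{2} = 111428777096289$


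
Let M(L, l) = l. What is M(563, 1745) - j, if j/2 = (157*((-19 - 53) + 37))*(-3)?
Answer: -31225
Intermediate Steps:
j = 32970 (j = 2*((157*((-19 - 53) + 37))*(-3)) = 2*((157*(-72 + 37))*(-3)) = 2*((157*(-35))*(-3)) = 2*(-5495*(-3)) = 2*16485 = 32970)
M(563, 1745) - j = 1745 - 1*32970 = 1745 - 32970 = -31225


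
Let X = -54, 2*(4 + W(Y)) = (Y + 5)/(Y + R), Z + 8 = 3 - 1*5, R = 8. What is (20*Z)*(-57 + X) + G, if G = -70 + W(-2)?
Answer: 88505/4 ≈ 22126.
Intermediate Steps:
Z = -10 (Z = -8 + (3 - 1*5) = -8 + (3 - 5) = -8 - 2 = -10)
W(Y) = -4 + (5 + Y)/(2*(8 + Y)) (W(Y) = -4 + ((Y + 5)/(Y + 8))/2 = -4 + ((5 + Y)/(8 + Y))/2 = -4 + (5 + Y)/(2*(8 + Y)))
G = -295/4 (G = -70 + (-59 - 7*(-2))/(2*(8 - 2)) = -70 + (1/2)*(-59 + 14)/6 = -70 + (1/2)*(1/6)*(-45) = -70 - 15/4 = -295/4 ≈ -73.750)
(20*Z)*(-57 + X) + G = (20*(-10))*(-57 - 54) - 295/4 = -200*(-111) - 295/4 = 22200 - 295/4 = 88505/4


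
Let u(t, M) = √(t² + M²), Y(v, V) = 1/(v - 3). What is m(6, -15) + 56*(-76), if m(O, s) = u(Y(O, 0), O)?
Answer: -4256 + 5*√13/3 ≈ -4250.0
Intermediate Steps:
Y(v, V) = 1/(-3 + v)
u(t, M) = √(M² + t²)
m(O, s) = √(O² + (-3 + O)⁻²) (m(O, s) = √(O² + (1/(-3 + O))²) = √(O² + (-3 + O)⁻²))
m(6, -15) + 56*(-76) = √(6² + (-3 + 6)⁻²) + 56*(-76) = √(36 + 3⁻²) - 4256 = √(36 + ⅑) - 4256 = √(325/9) - 4256 = 5*√13/3 - 4256 = -4256 + 5*√13/3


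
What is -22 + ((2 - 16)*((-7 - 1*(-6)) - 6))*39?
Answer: 3800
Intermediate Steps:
-22 + ((2 - 16)*((-7 - 1*(-6)) - 6))*39 = -22 - 14*((-7 + 6) - 6)*39 = -22 - 14*(-1 - 6)*39 = -22 - 14*(-7)*39 = -22 + 98*39 = -22 + 3822 = 3800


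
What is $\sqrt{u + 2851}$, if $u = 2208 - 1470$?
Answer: $\sqrt{3589} \approx 59.908$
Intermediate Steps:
$u = 738$
$\sqrt{u + 2851} = \sqrt{738 + 2851} = \sqrt{3589}$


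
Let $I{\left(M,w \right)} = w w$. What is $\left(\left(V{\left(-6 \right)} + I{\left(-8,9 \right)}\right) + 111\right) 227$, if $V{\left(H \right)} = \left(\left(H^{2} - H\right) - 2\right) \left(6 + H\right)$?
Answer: $43584$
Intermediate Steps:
$I{\left(M,w \right)} = w^{2}$
$V{\left(H \right)} = \left(6 + H\right) \left(-2 + H^{2} - H\right)$ ($V{\left(H \right)} = \left(-2 + H^{2} - H\right) \left(6 + H\right) = \left(6 + H\right) \left(-2 + H^{2} - H\right)$)
$\left(\left(V{\left(-6 \right)} + I{\left(-8,9 \right)}\right) + 111\right) 227 = \left(\left(\left(-12 + \left(-6\right)^{3} - -48 + 5 \left(-6\right)^{2}\right) + 9^{2}\right) + 111\right) 227 = \left(\left(\left(-12 - 216 + 48 + 5 \cdot 36\right) + 81\right) + 111\right) 227 = \left(\left(\left(-12 - 216 + 48 + 180\right) + 81\right) + 111\right) 227 = \left(\left(0 + 81\right) + 111\right) 227 = \left(81 + 111\right) 227 = 192 \cdot 227 = 43584$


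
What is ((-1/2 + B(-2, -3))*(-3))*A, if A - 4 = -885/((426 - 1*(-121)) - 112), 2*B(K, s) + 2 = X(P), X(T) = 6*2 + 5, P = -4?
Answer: -1197/29 ≈ -41.276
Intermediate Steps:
X(T) = 17 (X(T) = 12 + 5 = 17)
B(K, s) = 15/2 (B(K, s) = -1 + (½)*17 = -1 + 17/2 = 15/2)
A = 57/29 (A = 4 - 885/((426 - 1*(-121)) - 112) = 4 - 885/((426 + 121) - 112) = 4 - 885/(547 - 112) = 4 - 885/435 = 4 - 885*1/435 = 4 - 59/29 = 57/29 ≈ 1.9655)
((-1/2 + B(-2, -3))*(-3))*A = ((-1/2 + 15/2)*(-3))*(57/29) = ((-1*½ + 15/2)*(-3))*(57/29) = ((-½ + 15/2)*(-3))*(57/29) = (7*(-3))*(57/29) = -21*57/29 = -1197/29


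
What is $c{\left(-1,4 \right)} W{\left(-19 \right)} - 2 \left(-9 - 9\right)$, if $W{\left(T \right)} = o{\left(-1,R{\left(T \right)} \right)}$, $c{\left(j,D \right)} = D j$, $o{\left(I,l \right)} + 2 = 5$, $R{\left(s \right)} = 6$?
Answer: $24$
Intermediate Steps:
$o{\left(I,l \right)} = 3$ ($o{\left(I,l \right)} = -2 + 5 = 3$)
$W{\left(T \right)} = 3$
$c{\left(-1,4 \right)} W{\left(-19 \right)} - 2 \left(-9 - 9\right) = 4 \left(-1\right) 3 - 2 \left(-9 - 9\right) = \left(-4\right) 3 - -36 = -12 + 36 = 24$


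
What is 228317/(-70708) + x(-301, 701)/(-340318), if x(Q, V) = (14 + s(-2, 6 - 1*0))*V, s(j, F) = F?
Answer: -3576895953/1093782052 ≈ -3.2702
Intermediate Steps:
x(Q, V) = 20*V (x(Q, V) = (14 + (6 - 1*0))*V = (14 + (6 + 0))*V = (14 + 6)*V = 20*V)
228317/(-70708) + x(-301, 701)/(-340318) = 228317/(-70708) + (20*701)/(-340318) = 228317*(-1/70708) + 14020*(-1/340318) = -228317/70708 - 7010/170159 = -3576895953/1093782052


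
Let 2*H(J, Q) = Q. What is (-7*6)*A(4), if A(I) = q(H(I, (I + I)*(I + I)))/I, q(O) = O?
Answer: -336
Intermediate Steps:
H(J, Q) = Q/2
A(I) = 2*I (A(I) = (((I + I)*(I + I))/2)/I = (((2*I)*(2*I))/2)/I = ((4*I**2)/2)/I = (2*I**2)/I = 2*I)
(-7*6)*A(4) = (-7*6)*(2*4) = -42*8 = -336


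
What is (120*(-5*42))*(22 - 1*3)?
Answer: -478800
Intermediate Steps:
(120*(-5*42))*(22 - 1*3) = (120*(-210))*(22 - 3) = -25200*19 = -478800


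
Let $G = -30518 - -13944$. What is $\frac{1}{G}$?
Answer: $- \frac{1}{16574} \approx -6.0335 \cdot 10^{-5}$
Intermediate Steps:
$G = -16574$ ($G = -30518 + 13944 = -16574$)
$\frac{1}{G} = \frac{1}{-16574} = - \frac{1}{16574}$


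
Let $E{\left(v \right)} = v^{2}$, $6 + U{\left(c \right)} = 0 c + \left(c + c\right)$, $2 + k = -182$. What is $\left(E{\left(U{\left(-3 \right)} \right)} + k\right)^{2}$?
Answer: $1600$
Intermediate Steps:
$k = -184$ ($k = -2 - 182 = -184$)
$U{\left(c \right)} = -6 + 2 c$ ($U{\left(c \right)} = -6 + \left(0 c + \left(c + c\right)\right) = -6 + \left(0 + 2 c\right) = -6 + 2 c$)
$\left(E{\left(U{\left(-3 \right)} \right)} + k\right)^{2} = \left(\left(-6 + 2 \left(-3\right)\right)^{2} - 184\right)^{2} = \left(\left(-6 - 6\right)^{2} - 184\right)^{2} = \left(\left(-12\right)^{2} - 184\right)^{2} = \left(144 - 184\right)^{2} = \left(-40\right)^{2} = 1600$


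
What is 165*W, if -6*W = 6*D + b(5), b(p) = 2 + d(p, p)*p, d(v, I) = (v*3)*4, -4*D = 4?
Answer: -8140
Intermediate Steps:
D = -1 (D = -1/4*4 = -1)
d(v, I) = 12*v (d(v, I) = (3*v)*4 = 12*v)
b(p) = 2 + 12*p**2 (b(p) = 2 + (12*p)*p = 2 + 12*p**2)
W = -148/3 (W = -(6*(-1) + (2 + 12*5**2))/6 = -(-6 + (2 + 12*25))/6 = -(-6 + (2 + 300))/6 = -(-6 + 302)/6 = -1/6*296 = -148/3 ≈ -49.333)
165*W = 165*(-148/3) = -8140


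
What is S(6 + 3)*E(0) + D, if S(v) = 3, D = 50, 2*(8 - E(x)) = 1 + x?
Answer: 145/2 ≈ 72.500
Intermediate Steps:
E(x) = 15/2 - x/2 (E(x) = 8 - (1 + x)/2 = 8 + (-½ - x/2) = 15/2 - x/2)
S(6 + 3)*E(0) + D = 3*(15/2 - ½*0) + 50 = 3*(15/2 + 0) + 50 = 3*(15/2) + 50 = 45/2 + 50 = 145/2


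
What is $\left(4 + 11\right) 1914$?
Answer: $28710$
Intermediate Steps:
$\left(4 + 11\right) 1914 = 15 \cdot 1914 = 28710$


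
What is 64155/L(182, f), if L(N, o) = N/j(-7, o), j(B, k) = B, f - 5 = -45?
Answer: -4935/2 ≈ -2467.5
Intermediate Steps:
f = -40 (f = 5 - 45 = -40)
L(N, o) = -N/7 (L(N, o) = N/(-7) = N*(-1/7) = -N/7)
64155/L(182, f) = 64155/((-1/7*182)) = 64155/(-26) = 64155*(-1/26) = -4935/2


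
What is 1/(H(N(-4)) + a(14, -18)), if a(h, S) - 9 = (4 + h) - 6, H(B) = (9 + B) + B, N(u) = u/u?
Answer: 1/32 ≈ 0.031250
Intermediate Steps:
N(u) = 1
H(B) = 9 + 2*B
a(h, S) = 7 + h (a(h, S) = 9 + ((4 + h) - 6) = 9 + (-2 + h) = 7 + h)
1/(H(N(-4)) + a(14, -18)) = 1/((9 + 2*1) + (7 + 14)) = 1/((9 + 2) + 21) = 1/(11 + 21) = 1/32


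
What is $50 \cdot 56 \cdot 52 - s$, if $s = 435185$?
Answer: $-289585$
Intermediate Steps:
$50 \cdot 56 \cdot 52 - s = 50 \cdot 56 \cdot 52 - 435185 = 2800 \cdot 52 - 435185 = 145600 - 435185 = -289585$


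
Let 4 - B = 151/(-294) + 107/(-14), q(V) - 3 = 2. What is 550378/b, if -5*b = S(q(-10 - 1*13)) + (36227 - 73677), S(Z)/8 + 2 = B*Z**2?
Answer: 202263915/2575051 ≈ 78.547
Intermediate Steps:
q(V) = 5 (q(V) = 3 + 2 = 5)
B = 1787/147 (B = 4 - (151/(-294) + 107/(-14)) = 4 - (151*(-1/294) + 107*(-1/14)) = 4 - (-151/294 - 107/14) = 4 - 1*(-1199/147) = 4 + 1199/147 = 1787/147 ≈ 12.156)
S(Z) = -16 + 14296*Z**2/147 (S(Z) = -16 + 8*(1787*Z**2/147) = -16 + 14296*Z**2/147)
b = 5150102/735 (b = -((-16 + (14296/147)*5**2) + (36227 - 73677))/5 = -((-16 + (14296/147)*25) - 37450)/5 = -((-16 + 357400/147) - 37450)/5 = -(355048/147 - 37450)/5 = -1/5*(-5150102/147) = 5150102/735 ≈ 7006.9)
550378/b = 550378/(5150102/735) = 550378*(735/5150102) = 202263915/2575051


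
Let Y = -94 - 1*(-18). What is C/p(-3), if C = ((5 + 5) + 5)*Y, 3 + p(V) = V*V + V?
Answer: -380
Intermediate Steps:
Y = -76 (Y = -94 + 18 = -76)
p(V) = -3 + V + V**2 (p(V) = -3 + (V*V + V) = -3 + (V**2 + V) = -3 + (V + V**2) = -3 + V + V**2)
C = -1140 (C = ((5 + 5) + 5)*(-76) = (10 + 5)*(-76) = 15*(-76) = -1140)
C/p(-3) = -1140/(-3 - 3 + (-3)**2) = -1140/(-3 - 3 + 9) = -1140/3 = -1140*1/3 = -380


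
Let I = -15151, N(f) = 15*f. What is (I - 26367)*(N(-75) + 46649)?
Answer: -1890065432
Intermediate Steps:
(I - 26367)*(N(-75) + 46649) = (-15151 - 26367)*(15*(-75) + 46649) = -41518*(-1125 + 46649) = -41518*45524 = -1890065432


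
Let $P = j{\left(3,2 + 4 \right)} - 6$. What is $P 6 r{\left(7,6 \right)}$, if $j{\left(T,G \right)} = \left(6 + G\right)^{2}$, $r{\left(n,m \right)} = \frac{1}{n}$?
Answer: $\frac{828}{7} \approx 118.29$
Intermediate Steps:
$P = 138$ ($P = \left(6 + \left(2 + 4\right)\right)^{2} - 6 = \left(6 + 6\right)^{2} - 6 = 12^{2} - 6 = 144 - 6 = 138$)
$P 6 r{\left(7,6 \right)} = \frac{138 \cdot 6}{7} = 828 \cdot \frac{1}{7} = \frac{828}{7}$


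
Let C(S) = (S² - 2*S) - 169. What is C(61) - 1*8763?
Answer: -5333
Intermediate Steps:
C(S) = -169 + S² - 2*S
C(61) - 1*8763 = (-169 + 61² - 2*61) - 1*8763 = (-169 + 3721 - 122) - 8763 = 3430 - 8763 = -5333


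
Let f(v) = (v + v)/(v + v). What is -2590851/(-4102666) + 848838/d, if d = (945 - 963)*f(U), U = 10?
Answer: -580408694465/12307998 ≈ -47157.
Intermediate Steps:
f(v) = 1 (f(v) = (2*v)/((2*v)) = (2*v)*(1/(2*v)) = 1)
d = -18 (d = (945 - 963)*1 = -18*1 = -18)
-2590851/(-4102666) + 848838/d = -2590851/(-4102666) + 848838/(-18) = -2590851*(-1/4102666) + 848838*(-1/18) = 2590851/4102666 - 141473/3 = -580408694465/12307998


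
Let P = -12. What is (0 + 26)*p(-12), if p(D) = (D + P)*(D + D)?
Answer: 14976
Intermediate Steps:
p(D) = 2*D*(-12 + D) (p(D) = (D - 12)*(D + D) = (-12 + D)*(2*D) = 2*D*(-12 + D))
(0 + 26)*p(-12) = (0 + 26)*(2*(-12)*(-12 - 12)) = 26*(2*(-12)*(-24)) = 26*576 = 14976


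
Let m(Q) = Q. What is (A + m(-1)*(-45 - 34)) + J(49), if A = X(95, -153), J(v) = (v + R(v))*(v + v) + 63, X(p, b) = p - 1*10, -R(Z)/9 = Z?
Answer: -38189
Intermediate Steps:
R(Z) = -9*Z
X(p, b) = -10 + p (X(p, b) = p - 10 = -10 + p)
J(v) = 63 - 16*v**2 (J(v) = (v - 9*v)*(v + v) + 63 = (-8*v)*(2*v) + 63 = -16*v**2 + 63 = 63 - 16*v**2)
A = 85 (A = -10 + 95 = 85)
(A + m(-1)*(-45 - 34)) + J(49) = (85 - (-45 - 34)) + (63 - 16*49**2) = (85 - 1*(-79)) + (63 - 16*2401) = (85 + 79) + (63 - 38416) = 164 - 38353 = -38189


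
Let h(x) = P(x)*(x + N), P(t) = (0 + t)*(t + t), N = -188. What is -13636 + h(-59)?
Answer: -1733250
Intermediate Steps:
P(t) = 2*t² (P(t) = t*(2*t) = 2*t²)
h(x) = 2*x²*(-188 + x) (h(x) = (2*x²)*(x - 188) = (2*x²)*(-188 + x) = 2*x²*(-188 + x))
-13636 + h(-59) = -13636 + 2*(-59)²*(-188 - 59) = -13636 + 2*3481*(-247) = -13636 - 1719614 = -1733250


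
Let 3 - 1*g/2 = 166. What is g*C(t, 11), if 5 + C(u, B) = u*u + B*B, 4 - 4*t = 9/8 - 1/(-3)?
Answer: -174862651/4608 ≈ -37948.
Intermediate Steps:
g = -326 (g = 6 - 2*166 = 6 - 332 = -326)
t = 61/96 (t = 1 - (9/8 - 1/(-3))/4 = 1 - (9*(⅛) - 1*(-⅓))/4 = 1 - (9/8 + ⅓)/4 = 1 - ¼*35/24 = 1 - 35/96 = 61/96 ≈ 0.63542)
C(u, B) = -5 + B² + u² (C(u, B) = -5 + (u*u + B*B) = -5 + (u² + B²) = -5 + (B² + u²) = -5 + B² + u²)
g*C(t, 11) = -326*(-5 + 11² + (61/96)²) = -326*(-5 + 121 + 3721/9216) = -326*1072777/9216 = -174862651/4608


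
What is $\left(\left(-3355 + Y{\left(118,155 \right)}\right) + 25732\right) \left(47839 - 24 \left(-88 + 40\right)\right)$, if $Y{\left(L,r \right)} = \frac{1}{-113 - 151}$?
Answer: $\frac{289415655257}{264} \approx 1.0963 \cdot 10^{9}$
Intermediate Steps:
$Y{\left(L,r \right)} = - \frac{1}{264}$ ($Y{\left(L,r \right)} = \frac{1}{-264} = - \frac{1}{264}$)
$\left(\left(-3355 + Y{\left(118,155 \right)}\right) + 25732\right) \left(47839 - 24 \left(-88 + 40\right)\right) = \left(\left(-3355 - \frac{1}{264}\right) + 25732\right) \left(47839 - 24 \left(-88 + 40\right)\right) = \left(- \frac{885721}{264} + 25732\right) \left(47839 - -1152\right) = \frac{5907527 \left(47839 + 1152\right)}{264} = \frac{5907527}{264} \cdot 48991 = \frac{289415655257}{264}$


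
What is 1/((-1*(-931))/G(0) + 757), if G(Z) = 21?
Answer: 3/2404 ≈ 0.0012479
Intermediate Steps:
1/((-1*(-931))/G(0) + 757) = 1/(-1*(-931)/21 + 757) = 1/(931*(1/21) + 757) = 1/(133/3 + 757) = 1/(2404/3) = 3/2404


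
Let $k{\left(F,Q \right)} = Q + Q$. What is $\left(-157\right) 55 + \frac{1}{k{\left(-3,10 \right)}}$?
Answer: $- \frac{172699}{20} \approx -8635.0$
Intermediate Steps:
$k{\left(F,Q \right)} = 2 Q$
$\left(-157\right) 55 + \frac{1}{k{\left(-3,10 \right)}} = \left(-157\right) 55 + \frac{1}{2 \cdot 10} = -8635 + \frac{1}{20} = - \frac{172699}{20}$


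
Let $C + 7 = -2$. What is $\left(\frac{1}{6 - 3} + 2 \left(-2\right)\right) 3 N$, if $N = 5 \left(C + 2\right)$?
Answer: $385$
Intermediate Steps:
$C = -9$ ($C = -7 - 2 = -9$)
$N = -35$ ($N = 5 \left(-9 + 2\right) = 5 \left(-7\right) = -35$)
$\left(\frac{1}{6 - 3} + 2 \left(-2\right)\right) 3 N = \left(\frac{1}{6 - 3} + 2 \left(-2\right)\right) 3 \left(-35\right) = \left(\frac{1}{3} - 4\right) 3 \left(-35\right) = \left(- \frac{11}{3}\right) 3 \left(-35\right) = \left(-11\right) \left(-35\right) = 385$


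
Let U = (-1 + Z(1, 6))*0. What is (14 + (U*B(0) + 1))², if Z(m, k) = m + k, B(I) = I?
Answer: 225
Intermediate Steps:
Z(m, k) = k + m
U = 0 (U = (-1 + (6 + 1))*0 = (-1 + 7)*0 = 6*0 = 0)
(14 + (U*B(0) + 1))² = (14 + (0*0 + 1))² = (14 + (0 + 1))² = (14 + 1)² = 15² = 225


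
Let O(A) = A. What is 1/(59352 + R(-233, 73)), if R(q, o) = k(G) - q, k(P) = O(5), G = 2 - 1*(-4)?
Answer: 1/59590 ≈ 1.6781e-5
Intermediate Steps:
G = 6 (G = 2 + 4 = 6)
k(P) = 5
R(q, o) = 5 - q
1/(59352 + R(-233, 73)) = 1/(59352 + (5 - 1*(-233))) = 1/(59352 + (5 + 233)) = 1/(59352 + 238) = 1/59590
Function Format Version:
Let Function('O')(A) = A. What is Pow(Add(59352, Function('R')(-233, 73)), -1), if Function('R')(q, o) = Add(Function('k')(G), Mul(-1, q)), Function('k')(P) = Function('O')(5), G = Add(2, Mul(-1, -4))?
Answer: Rational(1, 59590) ≈ 1.6781e-5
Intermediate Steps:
G = 6 (G = Add(2, 4) = 6)
Function('k')(P) = 5
Function('R')(q, o) = Add(5, Mul(-1, q))
Pow(Add(59352, Function('R')(-233, 73)), -1) = Pow(Add(59352, Add(5, Mul(-1, -233))), -1) = Pow(Add(59352, Add(5, 233)), -1) = Pow(Add(59352, 238), -1) = Pow(59590, -1) = Rational(1, 59590)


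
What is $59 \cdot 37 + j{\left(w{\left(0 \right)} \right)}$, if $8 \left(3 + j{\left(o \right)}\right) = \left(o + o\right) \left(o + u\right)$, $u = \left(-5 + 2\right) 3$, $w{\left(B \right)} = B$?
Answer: $2180$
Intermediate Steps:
$u = -9$ ($u = \left(-3\right) 3 = -9$)
$j{\left(o \right)} = -3 + \frac{o \left(-9 + o\right)}{4}$ ($j{\left(o \right)} = -3 + \frac{\left(o + o\right) \left(o - 9\right)}{8} = -3 + \frac{2 o \left(-9 + o\right)}{8} = -3 + \frac{o \left(-9 + o\right)}{4}$)
$59 \cdot 37 + j{\left(w{\left(0 \right)} \right)} = 59 \cdot 37 - \left(3 - \frac{0^{2}}{4}\right) = 2183 + \left(-3 + 0 + \frac{1}{4} \cdot 0\right) = 2183 + \left(-3 + 0 + 0\right) = 2183 - 3 = 2180$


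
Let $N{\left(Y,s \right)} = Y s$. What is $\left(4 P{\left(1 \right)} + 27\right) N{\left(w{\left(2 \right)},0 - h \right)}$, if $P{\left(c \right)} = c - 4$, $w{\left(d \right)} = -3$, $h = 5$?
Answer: $225$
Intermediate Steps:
$P{\left(c \right)} = -4 + c$ ($P{\left(c \right)} = c - 4 = -4 + c$)
$\left(4 P{\left(1 \right)} + 27\right) N{\left(w{\left(2 \right)},0 - h \right)} = \left(4 \left(-4 + 1\right) + 27\right) \left(- 3 \left(0 - 5\right)\right) = \left(4 \left(-3\right) + 27\right) \left(- 3 \left(0 - 5\right)\right) = \left(-12 + 27\right) \left(\left(-3\right) \left(-5\right)\right) = 15 \cdot 15 = 225$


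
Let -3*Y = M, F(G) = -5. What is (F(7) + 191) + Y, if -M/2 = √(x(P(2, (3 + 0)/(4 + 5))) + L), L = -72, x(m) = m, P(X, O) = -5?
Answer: 186 + 2*I*√77/3 ≈ 186.0 + 5.85*I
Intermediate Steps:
M = -2*I*√77 (M = -2*√(-5 - 72) = -2*I*√77 ≈ -17.55*I)
Y = 2*I*√77/3 (Y = -(-2)*I*√77/3 = 2*I*√77/3 ≈ 5.85*I)
(F(7) + 191) + Y = (-5 + 191) + 2*I*√77/3 = 186 + 2*I*√77/3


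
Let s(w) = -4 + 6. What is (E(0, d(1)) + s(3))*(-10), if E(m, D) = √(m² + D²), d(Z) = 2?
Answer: -40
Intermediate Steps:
s(w) = 2
E(m, D) = √(D² + m²)
(E(0, d(1)) + s(3))*(-10) = (√(2² + 0²) + 2)*(-10) = (√(4 + 0) + 2)*(-10) = (√4 + 2)*(-10) = (2 + 2)*(-10) = 4*(-10) = -40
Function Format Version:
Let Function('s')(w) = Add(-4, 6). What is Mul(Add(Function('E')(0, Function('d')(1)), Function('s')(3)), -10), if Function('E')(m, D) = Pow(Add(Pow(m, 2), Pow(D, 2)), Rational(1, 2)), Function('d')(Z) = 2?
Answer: -40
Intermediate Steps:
Function('s')(w) = 2
Function('E')(m, D) = Pow(Add(Pow(D, 2), Pow(m, 2)), Rational(1, 2))
Mul(Add(Function('E')(0, Function('d')(1)), Function('s')(3)), -10) = Mul(Add(Pow(Add(Pow(2, 2), Pow(0, 2)), Rational(1, 2)), 2), -10) = Mul(Add(Pow(Add(4, 0), Rational(1, 2)), 2), -10) = Mul(Add(Pow(4, Rational(1, 2)), 2), -10) = Mul(Add(2, 2), -10) = Mul(4, -10) = -40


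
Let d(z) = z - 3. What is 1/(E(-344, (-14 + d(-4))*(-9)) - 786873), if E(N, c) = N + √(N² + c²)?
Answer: -787217/619710451032 - √154057/619710451032 ≈ -1.2709e-6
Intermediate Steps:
d(z) = -3 + z
1/(E(-344, (-14 + d(-4))*(-9)) - 786873) = 1/((-344 + √((-344)² + ((-14 + (-3 - 4))*(-9))²)) - 786873) = 1/((-344 + √(118336 + ((-14 - 7)*(-9))²)) - 786873) = 1/((-344 + √(118336 + (-21*(-9))²)) - 786873) = 1/((-344 + √(118336 + 189²)) - 786873) = 1/((-344 + √(118336 + 35721)) - 786873) = 1/((-344 + √154057) - 786873) = 1/(-787217 + √154057)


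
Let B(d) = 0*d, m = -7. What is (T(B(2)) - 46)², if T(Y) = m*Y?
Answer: 2116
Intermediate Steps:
B(d) = 0
T(Y) = -7*Y
(T(B(2)) - 46)² = (-7*0 - 46)² = (0 - 46)² = (-46)² = 2116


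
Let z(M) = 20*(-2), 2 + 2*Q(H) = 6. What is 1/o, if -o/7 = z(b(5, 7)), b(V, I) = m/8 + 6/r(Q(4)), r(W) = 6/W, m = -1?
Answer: 1/280 ≈ 0.0035714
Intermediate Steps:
Q(H) = 2 (Q(H) = -1 + (½)*6 = -1 + 3 = 2)
b(V, I) = 15/8 (b(V, I) = -1/8 + 6/((6/2)) = -1*⅛ + 6/((6*(½))) = -⅛ + 6/3 = -⅛ + 6*(⅓) = -⅛ + 2 = 15/8)
z(M) = -40
o = 280 (o = -7*(-40) = 280)
1/o = 1/280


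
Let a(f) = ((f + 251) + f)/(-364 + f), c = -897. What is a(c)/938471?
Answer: 1543/1183411931 ≈ 1.3039e-6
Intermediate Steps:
a(f) = (251 + 2*f)/(-364 + f) (a(f) = ((251 + f) + f)/(-364 + f) = (251 + 2*f)/(-364 + f))
a(c)/938471 = ((251 + 2*(-897))/(-364 - 897))/938471 = ((251 - 1794)/(-1261))*(1/938471) = -1/1261*(-1543)*(1/938471) = (1543/1261)*(1/938471) = 1543/1183411931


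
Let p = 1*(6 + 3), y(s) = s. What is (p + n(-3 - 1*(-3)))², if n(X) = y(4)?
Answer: 169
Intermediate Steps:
n(X) = 4
p = 9 (p = 1*9 = 9)
(p + n(-3 - 1*(-3)))² = (9 + 4)² = 13² = 169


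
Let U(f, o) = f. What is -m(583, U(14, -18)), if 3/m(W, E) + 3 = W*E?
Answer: -3/8159 ≈ -0.00036769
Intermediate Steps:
m(W, E) = 3/(-3 + E*W) (m(W, E) = 3/(-3 + W*E) = 3/(-3 + E*W))
-m(583, U(14, -18)) = -3/(-3 + 14*583) = -3/(-3 + 8162) = -3/8159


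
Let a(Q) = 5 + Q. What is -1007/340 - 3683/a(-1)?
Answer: -157031/170 ≈ -923.71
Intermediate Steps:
-1007/340 - 3683/a(-1) = -1007/340 - 3683/(5 - 1) = -1007*1/340 - 3683/4 = -1007/340 - 3683*¼ = -1007/340 - 3683/4 = -157031/170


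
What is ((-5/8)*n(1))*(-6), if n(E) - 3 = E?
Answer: 15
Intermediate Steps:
n(E) = 3 + E
((-5/8)*n(1))*(-6) = ((-5/8)*(3 + 1))*(-6) = (-5*⅛*4)*(-6) = -5/8*4*(-6) = -5/2*(-6) = 15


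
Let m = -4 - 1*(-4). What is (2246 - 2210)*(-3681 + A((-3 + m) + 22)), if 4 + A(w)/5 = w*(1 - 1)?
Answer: -133236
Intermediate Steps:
m = 0 (m = -4 + 4 = 0)
A(w) = -20 (A(w) = -20 + 5*(w*(1 - 1)) = -20 + 5*(w*0) = -20 + 5*0 = -20 + 0 = -20)
(2246 - 2210)*(-3681 + A((-3 + m) + 22)) = (2246 - 2210)*(-3681 - 20) = 36*(-3701) = -133236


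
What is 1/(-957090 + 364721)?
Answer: -1/592369 ≈ -1.6881e-6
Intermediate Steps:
1/(-957090 + 364721) = 1/(-592369) = -1/592369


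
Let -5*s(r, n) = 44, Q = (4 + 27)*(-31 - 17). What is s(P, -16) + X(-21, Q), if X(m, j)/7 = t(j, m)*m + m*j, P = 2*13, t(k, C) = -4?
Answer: 1096576/5 ≈ 2.1932e+5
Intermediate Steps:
P = 26
Q = -1488 (Q = 31*(-48) = -1488)
s(r, n) = -44/5 (s(r, n) = -1/5*44 = -44/5)
X(m, j) = -28*m + 7*j*m (X(m, j) = 7*(-4*m + m*j) = 7*(-4*m + j*m) = -28*m + 7*j*m)
s(P, -16) + X(-21, Q) = -44/5 + 7*(-21)*(-4 - 1488) = -44/5 + 7*(-21)*(-1492) = -44/5 + 219324 = 1096576/5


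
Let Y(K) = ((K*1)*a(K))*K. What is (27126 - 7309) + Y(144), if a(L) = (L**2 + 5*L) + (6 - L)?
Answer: 442069865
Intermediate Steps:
a(L) = 6 + L**2 + 4*L
Y(K) = K**2*(6 + K**2 + 4*K) (Y(K) = ((K*1)*(6 + K**2 + 4*K))*K = (K*(6 + K**2 + 4*K))*K = K**2*(6 + K**2 + 4*K))
(27126 - 7309) + Y(144) = (27126 - 7309) + 144**2*(6 + 144**2 + 4*144) = 19817 + 20736*(6 + 20736 + 576) = 19817 + 20736*21318 = 19817 + 442050048 = 442069865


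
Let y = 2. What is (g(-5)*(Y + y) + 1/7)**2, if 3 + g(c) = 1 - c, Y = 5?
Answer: 21904/49 ≈ 447.02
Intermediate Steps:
g(c) = -2 - c (g(c) = -3 + (1 - c) = -2 - c)
(g(-5)*(Y + y) + 1/7)**2 = ((-2 - 1*(-5))*(5 + 2) + 1/7)**2 = ((-2 + 5)*7 + 1/7)**2 = (3*7 + 1/7)**2 = (21 + 1/7)**2 = (148/7)**2 = 21904/49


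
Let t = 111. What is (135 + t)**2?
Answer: 60516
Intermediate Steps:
(135 + t)**2 = (135 + 111)**2 = 246**2 = 60516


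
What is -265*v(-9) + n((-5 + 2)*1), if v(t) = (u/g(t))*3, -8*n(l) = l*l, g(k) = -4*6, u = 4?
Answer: 1051/8 ≈ 131.38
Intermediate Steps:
g(k) = -24
n(l) = -l²/8 (n(l) = -l*l/8 = -l²/8)
v(t) = -½ (v(t) = (4/(-24))*3 = -1/24*4*3 = -⅙*3 = -½)
-265*v(-9) + n((-5 + 2)*1) = -265*(-½) - (-5 + 2)²/8 = 265/2 - (-3*1)²/8 = 265/2 - ⅛*(-3)² = 265/2 - ⅛*9 = 265/2 - 9/8 = 1051/8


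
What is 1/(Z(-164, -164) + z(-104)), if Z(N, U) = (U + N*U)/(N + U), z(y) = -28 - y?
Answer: -2/11 ≈ -0.18182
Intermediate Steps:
Z(N, U) = (U + N*U)/(N + U)
1/(Z(-164, -164) + z(-104)) = 1/(-164*(1 - 164)/(-164 - 164) + (-28 - 1*(-104))) = 1/(-164*(-163)/(-328) + (-28 + 104)) = 1/(-164*(-1/328)*(-163) + 76) = 1/(-163/2 + 76) = 1/(-11/2) = -2/11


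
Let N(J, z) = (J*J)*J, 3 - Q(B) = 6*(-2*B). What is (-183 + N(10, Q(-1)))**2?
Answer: 667489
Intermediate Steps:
Q(B) = 3 + 12*B (Q(B) = 3 - 6*(-2*B) = 3 - (-12)*B = 3 + 12*B)
N(J, z) = J**3 (N(J, z) = J**2*J = J**3)
(-183 + N(10, Q(-1)))**2 = (-183 + 10**3)**2 = (-183 + 1000)**2 = 817**2 = 667489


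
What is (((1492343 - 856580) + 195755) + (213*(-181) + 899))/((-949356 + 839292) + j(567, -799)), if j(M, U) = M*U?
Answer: -793864/563097 ≈ -1.4098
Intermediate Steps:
(((1492343 - 856580) + 195755) + (213*(-181) + 899))/((-949356 + 839292) + j(567, -799)) = (((1492343 - 856580) + 195755) + (213*(-181) + 899))/((-949356 + 839292) + 567*(-799)) = ((635763 + 195755) + (-38553 + 899))/(-110064 - 453033) = (831518 - 37654)/(-563097) = 793864*(-1/563097) = -793864/563097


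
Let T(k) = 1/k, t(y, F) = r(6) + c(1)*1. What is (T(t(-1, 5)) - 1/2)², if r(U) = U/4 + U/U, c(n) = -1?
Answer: 1/36 ≈ 0.027778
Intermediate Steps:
r(U) = 1 + U/4 (r(U) = U*(¼) + 1 = U/4 + 1 = 1 + U/4)
t(y, F) = 3/2 (t(y, F) = (1 + (¼)*6) - 1*1 = (1 + 3/2) - 1 = 5/2 - 1 = 3/2)
(T(t(-1, 5)) - 1/2)² = (1/(3/2) - 1/2)² = (⅔ - 1*½)² = (⅔ - ½)² = (⅙)² = 1/36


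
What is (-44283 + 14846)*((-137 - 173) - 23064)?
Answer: 688060438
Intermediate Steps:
(-44283 + 14846)*((-137 - 173) - 23064) = -29437*(-310 - 23064) = -29437*(-23374) = 688060438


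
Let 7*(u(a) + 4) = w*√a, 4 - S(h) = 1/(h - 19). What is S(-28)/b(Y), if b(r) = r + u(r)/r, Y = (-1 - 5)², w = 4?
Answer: 11907/106549 ≈ 0.11175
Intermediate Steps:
S(h) = 4 - 1/(-19 + h) (S(h) = 4 - 1/(h - 19) = 4 - 1/(-19 + h))
Y = 36 (Y = (-6)² = 36)
u(a) = -4 + 4*√a/7 (u(a) = -4 + (4*√a)/7 = -4 + 4*√a/7)
b(r) = r + (-4 + 4*√r/7)/r
S(-28)/b(Y) = ((-77 + 4*(-28))/(-19 - 28))/(36 - 4/36 + 4/(7*√36)) = ((-77 - 112)/(-47))/(36 - 4*1/36 + (4/7)*(⅙)) = (-1/47*(-189))/(36 - ⅑ + 2/21) = 189/(47*(2267/63)) = (189/47)*(63/2267) = 11907/106549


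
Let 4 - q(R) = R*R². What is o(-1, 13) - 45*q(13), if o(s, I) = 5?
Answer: 98690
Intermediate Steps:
q(R) = 4 - R³ (q(R) = 4 - R*R² = 4 - R³)
o(-1, 13) - 45*q(13) = 5 - 45*(4 - 1*13³) = 5 - 45*(4 - 1*2197) = 5 - 45*(4 - 2197) = 5 - 45*(-2193) = 5 + 98685 = 98690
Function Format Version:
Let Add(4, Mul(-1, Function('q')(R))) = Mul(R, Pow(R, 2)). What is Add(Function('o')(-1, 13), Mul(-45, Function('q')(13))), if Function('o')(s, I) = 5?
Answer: 98690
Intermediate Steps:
Function('q')(R) = Add(4, Mul(-1, Pow(R, 3))) (Function('q')(R) = Add(4, Mul(-1, Mul(R, Pow(R, 2)))) = Add(4, Mul(-1, Pow(R, 3))))
Add(Function('o')(-1, 13), Mul(-45, Function('q')(13))) = Add(5, Mul(-45, Add(4, Mul(-1, Pow(13, 3))))) = Add(5, Mul(-45, Add(4, Mul(-1, 2197)))) = Add(5, Mul(-45, Add(4, -2197))) = Add(5, Mul(-45, -2193)) = Add(5, 98685) = 98690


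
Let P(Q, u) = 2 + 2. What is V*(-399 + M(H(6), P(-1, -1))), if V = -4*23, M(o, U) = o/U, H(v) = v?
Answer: 36570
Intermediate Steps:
P(Q, u) = 4
V = -92
V*(-399 + M(H(6), P(-1, -1))) = -92*(-399 + 6/4) = -92*(-399 + 6*(¼)) = -92*(-399 + 3/2) = -92*(-795/2) = 36570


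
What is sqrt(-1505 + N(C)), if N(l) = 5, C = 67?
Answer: 10*I*sqrt(15) ≈ 38.73*I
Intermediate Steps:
sqrt(-1505 + N(C)) = sqrt(-1505 + 5) = sqrt(-1500) = 10*I*sqrt(15)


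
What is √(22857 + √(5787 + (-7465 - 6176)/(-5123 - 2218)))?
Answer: √(136863350313 + 4894*√8665644298)/2447 ≈ 151.44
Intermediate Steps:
√(22857 + √(5787 + (-7465 - 6176)/(-5123 - 2218))) = √(22857 + √(5787 - 13641/(-7341))) = √(22857 + √(5787 - 13641*(-1/7341))) = √(22857 + √(5787 + 4547/2447)) = √(22857 + √(14165336/2447)) = √(22857 + 2*√8665644298/2447)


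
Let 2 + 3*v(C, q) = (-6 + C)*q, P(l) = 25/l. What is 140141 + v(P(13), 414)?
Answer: 5443531/39 ≈ 1.3958e+5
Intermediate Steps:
v(C, q) = -2/3 + q*(-6 + C)/3 (v(C, q) = -2/3 + ((-6 + C)*q)/3 = -2/3 + (q*(-6 + C))/3 = -2/3 + q*(-6 + C)/3)
140141 + v(P(13), 414) = 140141 + (-2/3 - 2*414 + (1/3)*(25/13)*414) = 140141 + (-2/3 - 828 + (1/3)*(25*(1/13))*414) = 140141 + (-2/3 - 828 + (1/3)*(25/13)*414) = 140141 + (-2/3 - 828 + 3450/13) = 140141 - 21968/39 = 5443531/39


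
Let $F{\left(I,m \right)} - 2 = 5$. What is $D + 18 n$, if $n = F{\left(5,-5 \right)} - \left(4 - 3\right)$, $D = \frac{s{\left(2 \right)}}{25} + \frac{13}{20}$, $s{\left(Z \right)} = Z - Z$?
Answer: $\frac{2173}{20} \approx 108.65$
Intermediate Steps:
$F{\left(I,m \right)} = 7$ ($F{\left(I,m \right)} = 2 + 5 = 7$)
$s{\left(Z \right)} = 0$
$D = \frac{13}{20}$ ($D = \frac{0}{25} + \frac{13}{20} = 0 \cdot \frac{1}{25} + 13 \cdot \frac{1}{20} = 0 + \frac{13}{20} = \frac{13}{20} \approx 0.65$)
$n = 6$ ($n = 7 - \left(4 - 3\right) = 7 - 1 = 6$)
$D + 18 n = \frac{13}{20} + 18 \cdot 6 = \frac{13}{20} + 108 = \frac{2173}{20}$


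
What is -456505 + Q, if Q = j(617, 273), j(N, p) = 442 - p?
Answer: -456336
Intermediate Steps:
Q = 169 (Q = 442 - 1*273 = 442 - 273 = 169)
-456505 + Q = -456505 + 169 = -456336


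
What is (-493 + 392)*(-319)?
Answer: 32219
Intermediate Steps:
(-493 + 392)*(-319) = -101*(-319) = 32219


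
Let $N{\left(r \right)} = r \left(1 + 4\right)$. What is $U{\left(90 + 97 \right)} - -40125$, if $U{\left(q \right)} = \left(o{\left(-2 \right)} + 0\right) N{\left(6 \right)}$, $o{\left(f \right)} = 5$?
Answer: $40275$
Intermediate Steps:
$N{\left(r \right)} = 5 r$ ($N{\left(r \right)} = r 5 = 5 r$)
$U{\left(q \right)} = 150$ ($U{\left(q \right)} = \left(5 + 0\right) 5 \cdot 6 = 5 \cdot 30 = 150$)
$U{\left(90 + 97 \right)} - -40125 = 150 - -40125 = 150 + 40125 = 40275$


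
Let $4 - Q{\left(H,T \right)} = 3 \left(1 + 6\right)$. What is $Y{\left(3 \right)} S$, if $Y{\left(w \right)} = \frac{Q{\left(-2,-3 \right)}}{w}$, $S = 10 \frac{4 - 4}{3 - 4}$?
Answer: $0$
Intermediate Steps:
$S = 0$ ($S = 10 \frac{0}{-1} = 10 \cdot 0 \left(-1\right) = 10 \cdot 0 = 0$)
$Q{\left(H,T \right)} = -17$ ($Q{\left(H,T \right)} = 4 - 3 \left(1 + 6\right) = 4 - 3 \cdot 7 = 4 - 21 = -17$)
$Y{\left(w \right)} = - \frac{17}{w}$
$Y{\left(3 \right)} S = - \frac{17}{3} \cdot 0 = \left(-17\right) \frac{1}{3} \cdot 0 = \left(- \frac{17}{3}\right) 0 = 0$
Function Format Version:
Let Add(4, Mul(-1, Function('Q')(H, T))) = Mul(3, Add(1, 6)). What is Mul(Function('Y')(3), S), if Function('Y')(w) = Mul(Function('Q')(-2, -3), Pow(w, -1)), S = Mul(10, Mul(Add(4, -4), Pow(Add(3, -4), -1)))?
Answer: 0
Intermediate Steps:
S = 0 (S = Mul(10, Mul(0, Pow(-1, -1))) = Mul(10, Mul(0, -1)) = Mul(10, 0) = 0)
Function('Q')(H, T) = -17 (Function('Q')(H, T) = Add(4, Mul(-1, Mul(3, Add(1, 6)))) = Add(4, Mul(-1, Mul(3, 7))) = Add(4, Mul(-1, 21)) = Add(4, -21) = -17)
Function('Y')(w) = Mul(-17, Pow(w, -1))
Mul(Function('Y')(3), S) = Mul(Mul(-17, Pow(3, -1)), 0) = Mul(Mul(-17, Rational(1, 3)), 0) = Mul(Rational(-17, 3), 0) = 0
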